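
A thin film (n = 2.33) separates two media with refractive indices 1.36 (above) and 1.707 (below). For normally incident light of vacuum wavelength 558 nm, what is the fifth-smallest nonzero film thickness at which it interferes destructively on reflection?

Ray reflecting at the top interface goes from n = 1.36 toward n = 2.33: a half-wave phase shift.
Ray reflecting at the bottom interface goes from n = 2.33 toward n = 1.707: no phase shift.
Net: one phase inversion between the two reflected rays.
For weak reflection here: 2 n t = m λ.
The fifth-smallest nonzero thickness corresponds to m = 5: t = m λ / (2 n) = 5.00 × 558 / (2 × 2.33) = 599 nm.

599 nm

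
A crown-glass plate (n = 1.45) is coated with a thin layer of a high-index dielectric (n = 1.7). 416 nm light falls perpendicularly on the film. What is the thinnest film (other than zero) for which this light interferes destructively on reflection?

122 nm

Ray reflecting at the top interface goes from n = 1.0 toward n = 1.7: a half-wave phase shift.
Bottom surface (1.7 → 1.45): reflection off a lower-index medium gives no phase shift.
Exactly one π shift → a net half-wave offset.
So the condition for destructive reflection is 2 n t = m λ.
Minimum nonzero at m = 1: t = λ / (2 n) = 416 / (2 × 1.7) = 122 nm.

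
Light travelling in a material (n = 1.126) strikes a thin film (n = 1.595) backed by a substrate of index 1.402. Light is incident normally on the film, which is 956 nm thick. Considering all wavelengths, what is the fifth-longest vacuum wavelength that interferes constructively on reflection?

Ray reflecting at the top interface goes from n = 1.126 toward n = 1.595: a half-wave phase shift.
Bottom surface (1.595 → 1.402): reflection off a lower-index medium gives no phase shift.
Net: one phase inversion between the two reflected rays.
So the condition for constructive reflection is 2 n t = (m + ½) λ.
λ = 2 n t / (m + ½). The fifth-longest wavelength is m = 4: λ = 2 × 1.595 × 956 / 4.50 = 678 nm.

678 nm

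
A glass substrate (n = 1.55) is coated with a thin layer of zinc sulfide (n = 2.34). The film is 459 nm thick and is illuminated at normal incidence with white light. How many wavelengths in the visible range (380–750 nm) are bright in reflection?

At the upper boundary (n = 1.0 to n = 2.34) the reflected ray undergoes a half-wave phase shift.
At the lower boundary (n = 2.34 to n = 1.55) the reflected ray undergoes no phase shift.
Net: one phase inversion between the two reflected rays.
So the condition for constructive reflection is 2 n t = (m + ½) λ.
λ = 2 n t / (m + ½) = 2148 / (m + ½) nm.
m=2: 859 nm (IR); m=3: 614 nm (visible); m=4: 477 nm (visible); m=5: 391 nm (visible); m=6: 330 nm (UV).

3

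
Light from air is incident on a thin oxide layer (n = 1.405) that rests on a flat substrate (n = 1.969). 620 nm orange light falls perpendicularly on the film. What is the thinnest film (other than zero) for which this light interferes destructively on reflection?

110 nm

Top surface (1.0 → 1.405): reflection off a higher-index medium gives a half-wave phase shift.
Ray reflecting at the bottom interface goes from n = 1.405 toward n = 1.969: a half-wave phase shift.
Net: no relative phase inversion (both shifts match).
For weak reflection here: 2 n t = (m + ½) λ.
Minimum at m = 0: t = λ / (4 n) = 620 / (4 × 1.405) = 110 nm.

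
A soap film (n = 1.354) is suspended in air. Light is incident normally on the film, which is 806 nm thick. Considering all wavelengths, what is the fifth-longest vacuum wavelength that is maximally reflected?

485 nm

At the upper boundary (n = 1.0 to n = 1.354) the reflected ray undergoes a half-wave phase shift.
Ray reflecting at the bottom interface goes from n = 1.354 toward n = 1.0: no phase shift.
Net: one phase inversion between the two reflected rays.
With one net inversion, constructive interference in reflection requires 2 n t = (m + ½) λ.
λ = 2 n t / (m + ½). The fifth-longest wavelength is m = 4: λ = 2 × 1.354 × 806 / 4.50 = 485 nm.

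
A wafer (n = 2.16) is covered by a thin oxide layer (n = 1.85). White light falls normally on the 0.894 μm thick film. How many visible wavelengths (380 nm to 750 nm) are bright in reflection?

4

At the upper boundary (n = 1.0 to n = 1.85) the reflected ray undergoes a half-wave phase shift.
Ray reflecting at the bottom interface goes from n = 1.85 toward n = 2.16: a half-wave phase shift.
Net: no relative phase inversion (both shifts match).
So the condition for constructive reflection is 2 n t = m λ.
λ = 2 n t / m = 3308 / m nm.
m=4: 827 nm (IR); m=5: 662 nm (visible); m=6: 551 nm (visible); m=7: 473 nm (visible); m=8: 413 nm (visible); m=9: 368 nm (UV).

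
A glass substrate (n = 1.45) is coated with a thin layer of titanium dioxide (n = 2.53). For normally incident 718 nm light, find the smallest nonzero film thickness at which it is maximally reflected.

At the upper boundary (n = 1.0 to n = 2.53) the reflected ray undergoes a half-wave phase shift.
Ray reflecting at the bottom interface goes from n = 2.53 toward n = 1.45: no phase shift.
Exactly one π shift → a net half-wave offset.
With one net inversion, constructive interference in reflection requires 2 n t = (m + ½) λ.
Minimum at m = 0: t = λ / (4 n) = 718 / (4 × 2.53) = 70.9 nm.

70.9 nm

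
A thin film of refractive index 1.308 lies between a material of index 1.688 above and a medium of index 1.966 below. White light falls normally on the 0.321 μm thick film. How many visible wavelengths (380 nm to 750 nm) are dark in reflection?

Ray reflecting at the top interface goes from n = 1.688 toward n = 1.308: no phase shift.
Ray reflecting at the bottom interface goes from n = 1.308 toward n = 1.966: a half-wave phase shift.
Net: one phase inversion between the two reflected rays.
So the condition for destructive reflection is 2 n t = m λ.
λ = 2 n t / m = 840 / m nm.
m=1: 840 nm (IR); m=2: 420 nm (visible); m=3: 280 nm (UV).

1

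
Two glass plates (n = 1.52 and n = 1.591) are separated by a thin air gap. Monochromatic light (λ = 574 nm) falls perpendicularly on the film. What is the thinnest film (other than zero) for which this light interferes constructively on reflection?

144 nm

Top surface (1.52 → 1.0): reflection off a lower-index medium gives no phase shift.
Ray reflecting at the bottom interface goes from n = 1.0 toward n = 1.591: a half-wave phase shift.
The two reflections differ by half a wavelength.
For maximum reflection here: 2 n t = (m + ½) λ.
Minimum at m = 0: t = λ / (4 n) = 574 / (4 × 1.0) = 144 nm.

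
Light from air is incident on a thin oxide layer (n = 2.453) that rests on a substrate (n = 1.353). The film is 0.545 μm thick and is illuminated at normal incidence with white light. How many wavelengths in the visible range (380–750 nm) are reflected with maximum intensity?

3

At the upper boundary (n = 1.0 to n = 2.453) the reflected ray undergoes a half-wave phase shift.
Ray reflecting at the bottom interface goes from n = 2.453 toward n = 1.353: no phase shift.
Net: one phase inversion between the two reflected rays.
For maximum reflection here: 2 n t = (m + ½) λ.
λ = 2 n t / (m + ½) = 2674 / (m + ½) nm.
m=3: 764 nm (IR); m=4: 594 nm (visible); m=5: 486 nm (visible); m=6: 411 nm (visible); m=7: 357 nm (UV).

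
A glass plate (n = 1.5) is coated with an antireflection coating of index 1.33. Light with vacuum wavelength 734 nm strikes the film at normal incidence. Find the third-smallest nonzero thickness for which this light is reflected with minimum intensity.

690 nm

Top surface (1.0 → 1.33): reflection off a higher-index medium gives a half-wave phase shift.
Bottom surface (1.33 → 1.5): reflection off a higher-index medium gives a half-wave phase shift.
Net: no relative phase inversion (both shifts match).
For weak reflection here: 2 n t = (m + ½) λ.
The third-smallest nonzero thickness corresponds to m = 2: t = (m + ½) λ / (2 n) = 2.50 × 734 / (2 × 1.33) = 690 nm.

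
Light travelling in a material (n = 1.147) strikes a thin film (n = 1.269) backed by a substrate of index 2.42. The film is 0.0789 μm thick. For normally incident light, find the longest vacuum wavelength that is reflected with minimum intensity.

400 nm

Top surface (1.147 → 1.269): reflection off a higher-index medium gives a half-wave phase shift.
At the lower boundary (n = 1.269 to n = 2.42) the reflected ray undergoes a half-wave phase shift.
The two reflections carry the same phase change, so no net offset.
With no net inversion, destructive interference in reflection requires 2 n t = (m + ½) λ.
λ = 2 n t / (m + ½). The longest wavelength is m = 0: λ = 2 × 1.269 × 78.9 / 0.500 = 400 nm.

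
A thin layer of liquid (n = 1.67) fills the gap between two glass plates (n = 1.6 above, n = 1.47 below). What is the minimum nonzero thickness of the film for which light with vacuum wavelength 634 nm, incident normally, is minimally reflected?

190 nm

Top surface (1.6 → 1.67): reflection off a higher-index medium gives a half-wave phase shift.
Bottom surface (1.67 → 1.47): reflection off a lower-index medium gives no phase shift.
Net: one phase inversion between the two reflected rays.
For dark reflection here: 2 n t = m λ.
Minimum nonzero at m = 1: t = λ / (2 n) = 634 / (2 × 1.67) = 190 nm.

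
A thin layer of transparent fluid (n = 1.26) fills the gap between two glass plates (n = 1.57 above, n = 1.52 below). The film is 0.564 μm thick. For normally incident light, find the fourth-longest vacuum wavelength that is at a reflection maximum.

Top surface (1.57 → 1.26): reflection off a lower-index medium gives no phase shift.
At the lower boundary (n = 1.26 to n = 1.52) the reflected ray undergoes a half-wave phase shift.
Exactly one π shift → a net half-wave offset.
So the condition for constructive reflection is 2 n t = (m + ½) λ.
λ = 2 n t / (m + ½). The fourth-longest wavelength is m = 3: λ = 2 × 1.26 × 564 / 3.50 = 406 nm.

406 nm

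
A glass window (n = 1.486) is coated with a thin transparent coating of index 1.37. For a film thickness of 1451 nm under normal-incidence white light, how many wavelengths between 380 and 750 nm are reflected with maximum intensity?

5

At the upper boundary (n = 1.0 to n = 1.37) the reflected ray undergoes a half-wave phase shift.
Bottom surface (1.37 → 1.486): reflection off a higher-index medium gives a half-wave phase shift.
The two reflections carry the same phase change, so no net offset.
With no net inversion, constructive interference in reflection requires 2 n t = m λ.
λ = 2 n t / m = 3976 / m nm.
m=5: 795 nm (IR); m=6: 663 nm (visible); m=7: 568 nm (visible); m=8: 497 nm (visible); m=9: 442 nm (visible); m=10: 398 nm (visible); m=11: 361 nm (UV).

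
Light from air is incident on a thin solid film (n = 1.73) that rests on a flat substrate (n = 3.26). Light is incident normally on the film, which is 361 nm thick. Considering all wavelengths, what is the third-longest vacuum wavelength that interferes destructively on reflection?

500 nm

Top surface (1.0 → 1.73): reflection off a higher-index medium gives a half-wave phase shift.
At the lower boundary (n = 1.73 to n = 3.26) the reflected ray undergoes a half-wave phase shift.
Net: no relative phase inversion (both shifts match).
So the condition for destructive reflection is 2 n t = (m + ½) λ.
λ = 2 n t / (m + ½). The third-longest wavelength is m = 2: λ = 2 × 1.73 × 361 / 2.50 = 500 nm.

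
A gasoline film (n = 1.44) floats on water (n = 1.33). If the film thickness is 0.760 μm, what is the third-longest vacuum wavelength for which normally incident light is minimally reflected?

730 nm

At the upper boundary (n = 1.0 to n = 1.44) the reflected ray undergoes a half-wave phase shift.
Bottom surface (1.44 → 1.33): reflection off a lower-index medium gives no phase shift.
Exactly one π shift → a net half-wave offset.
So the condition for destructive reflection is 2 n t = m λ.
λ = 2 n t / m. The third-longest wavelength is m = 3: λ = 2 × 1.44 × 760 / 3.00 = 730 nm.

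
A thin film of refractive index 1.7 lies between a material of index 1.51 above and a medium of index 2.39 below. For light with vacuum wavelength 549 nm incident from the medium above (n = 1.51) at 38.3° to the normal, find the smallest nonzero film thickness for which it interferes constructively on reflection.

193 nm

At the upper boundary (n = 1.51 to n = 1.7) the reflected ray undergoes a half-wave phase shift.
Bottom surface (1.7 → 2.39): reflection off a higher-index medium gives a half-wave phase shift.
Net: no relative phase inversion (both shifts match).
With no net inversion, constructive interference in reflection requires 2 n t cos θ_r = m λ.
Snell's law: 1.51 sin 38.3° = 1.7 sin θ_r → sin θ_r = 0.551, cos θ_r = 0.835.
Minimum nonzero at m = 1: t = λ / (2 n cos θ_r) = 549 / (2 × 1.7 × 0.835) = 193 nm.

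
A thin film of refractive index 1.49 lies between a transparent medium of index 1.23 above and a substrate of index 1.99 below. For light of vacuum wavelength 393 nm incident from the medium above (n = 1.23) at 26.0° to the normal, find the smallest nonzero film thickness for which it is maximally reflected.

141 nm

At the upper boundary (n = 1.23 to n = 1.49) the reflected ray undergoes a half-wave phase shift.
Bottom surface (1.49 → 1.99): reflection off a higher-index medium gives a half-wave phase shift.
The two reflections carry the same phase change, so no net offset.
So the condition for constructive reflection is 2 n t cos θ_r = m λ.
Snell's law: 1.23 sin 26.0° = 1.49 sin θ_r → sin θ_r = 0.362, cos θ_r = 0.932.
Minimum nonzero at m = 1: t = λ / (2 n cos θ_r) = 393 / (2 × 1.49 × 0.932) = 141 nm.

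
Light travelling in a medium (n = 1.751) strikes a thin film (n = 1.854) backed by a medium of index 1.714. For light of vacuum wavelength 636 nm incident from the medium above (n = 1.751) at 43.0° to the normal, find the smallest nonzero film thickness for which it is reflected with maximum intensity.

112 nm

Top surface (1.751 → 1.854): reflection off a higher-index medium gives a half-wave phase shift.
Ray reflecting at the bottom interface goes from n = 1.854 toward n = 1.714: no phase shift.
Exactly one π shift → a net half-wave offset.
So the condition for constructive reflection is 2 n t cos θ_r = (m + ½) λ.
Snell's law: 1.751 sin 43.0° = 1.854 sin θ_r → sin θ_r = 0.644, cos θ_r = 0.765.
Minimum at m = 0: t = λ / (4 n cos θ_r) = 636 / (4 × 1.854 × 0.765) = 112 nm.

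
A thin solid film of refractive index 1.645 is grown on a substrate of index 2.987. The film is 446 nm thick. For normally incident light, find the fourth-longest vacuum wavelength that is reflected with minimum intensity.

419 nm

Ray reflecting at the top interface goes from n = 1.0 toward n = 1.645: a half-wave phase shift.
Ray reflecting at the bottom interface goes from n = 1.645 toward n = 2.987: a half-wave phase shift.
Net: no relative phase inversion (both shifts match).
With no net inversion, destructive interference in reflection requires 2 n t = (m + ½) λ.
λ = 2 n t / (m + ½). The fourth-longest wavelength is m = 3: λ = 2 × 1.645 × 446 / 3.50 = 419 nm.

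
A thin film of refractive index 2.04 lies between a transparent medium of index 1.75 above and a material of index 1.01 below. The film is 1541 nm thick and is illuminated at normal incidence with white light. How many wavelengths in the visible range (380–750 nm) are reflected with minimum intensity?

Top surface (1.75 → 2.04): reflection off a higher-index medium gives a half-wave phase shift.
Bottom surface (2.04 → 1.01): reflection off a lower-index medium gives no phase shift.
Exactly one π shift → a net half-wave offset.
With one net inversion, destructive interference in reflection requires 2 n t = m λ.
λ = 2 n t / m = 6287 / m nm.
m=8: 786 nm (IR); m=9: 699 nm (visible); m=10: 629 nm (visible); m=11: 572 nm (visible); m=12: 524 nm (visible); m=13: 484 nm (visible); m=14: 449 nm (visible); m=15: 419 nm (visible); m=16: 393 nm (visible); m=17: 370 nm (UV).

8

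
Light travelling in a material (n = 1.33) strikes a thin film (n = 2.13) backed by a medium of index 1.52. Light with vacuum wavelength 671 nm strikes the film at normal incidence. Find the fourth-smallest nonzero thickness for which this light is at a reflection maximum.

551 nm

Top surface (1.33 → 2.13): reflection off a higher-index medium gives a half-wave phase shift.
Ray reflecting at the bottom interface goes from n = 2.13 toward n = 1.52: no phase shift.
Net: one phase inversion between the two reflected rays.
With one net inversion, constructive interference in reflection requires 2 n t = (m + ½) λ.
The fourth-smallest nonzero thickness corresponds to m = 3: t = (m + ½) λ / (2 n) = 3.50 × 671 / (2 × 2.13) = 551 nm.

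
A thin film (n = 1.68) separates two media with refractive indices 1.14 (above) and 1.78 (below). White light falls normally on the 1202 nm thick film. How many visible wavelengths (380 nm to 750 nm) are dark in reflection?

6

Top surface (1.14 → 1.68): reflection off a higher-index medium gives a half-wave phase shift.
Bottom surface (1.68 → 1.78): reflection off a higher-index medium gives a half-wave phase shift.
Net: no relative phase inversion (both shifts match).
For minimum reflection here: 2 n t = (m + ½) λ.
λ = 2 n t / (m + ½) = 4039 / (m + ½) nm.
m=4: 897 nm (IR); m=5: 734 nm (visible); m=6: 621 nm (visible); m=7: 538 nm (visible); m=8: 475 nm (visible); m=9: 425 nm (visible); m=10: 385 nm (visible); m=11: 351 nm (UV).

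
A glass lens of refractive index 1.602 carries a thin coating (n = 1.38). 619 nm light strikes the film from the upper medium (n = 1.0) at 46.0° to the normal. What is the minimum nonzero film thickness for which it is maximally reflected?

At the upper boundary (n = 1.0 to n = 1.38) the reflected ray undergoes a half-wave phase shift.
Bottom surface (1.38 → 1.602): reflection off a higher-index medium gives a half-wave phase shift.
Net: no relative phase inversion (both shifts match).
With no net inversion, constructive interference in reflection requires 2 n t cos θ_r = m λ.
Snell's law: 1.0 sin 46.0° = 1.38 sin θ_r → sin θ_r = 0.521, cos θ_r = 0.853.
Minimum nonzero at m = 1: t = λ / (2 n cos θ_r) = 619 / (2 × 1.38 × 0.853) = 263 nm.

263 nm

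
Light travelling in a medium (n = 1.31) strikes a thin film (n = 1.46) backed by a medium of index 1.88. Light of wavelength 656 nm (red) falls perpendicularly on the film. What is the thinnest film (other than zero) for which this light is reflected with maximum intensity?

Top surface (1.31 → 1.46): reflection off a higher-index medium gives a half-wave phase shift.
Ray reflecting at the bottom interface goes from n = 1.46 toward n = 1.88: a half-wave phase shift.
Net: no relative phase inversion (both shifts match).
With no net inversion, constructive interference in reflection requires 2 n t = m λ.
Minimum nonzero at m = 1: t = λ / (2 n) = 656 / (2 × 1.46) = 225 nm.

225 nm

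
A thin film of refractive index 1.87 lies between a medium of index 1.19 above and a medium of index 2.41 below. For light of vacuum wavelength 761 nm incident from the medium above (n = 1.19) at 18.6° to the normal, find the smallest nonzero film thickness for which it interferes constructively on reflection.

Ray reflecting at the top interface goes from n = 1.19 toward n = 1.87: a half-wave phase shift.
Bottom surface (1.87 → 2.41): reflection off a higher-index medium gives a half-wave phase shift.
Net: no relative phase inversion (both shifts match).
With no net inversion, constructive interference in reflection requires 2 n t cos θ_r = m λ.
Snell's law: 1.19 sin 18.6° = 1.87 sin θ_r → sin θ_r = 0.203, cos θ_r = 0.979.
Minimum nonzero at m = 1: t = λ / (2 n cos θ_r) = 761 / (2 × 1.87 × 0.979) = 208 nm.

208 nm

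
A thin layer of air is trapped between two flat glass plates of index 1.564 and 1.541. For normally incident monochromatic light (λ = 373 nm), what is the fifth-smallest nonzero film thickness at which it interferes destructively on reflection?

At the upper boundary (n = 1.564 to n = 1.0) the reflected ray undergoes no phase shift.
Bottom surface (1.0 → 1.541): reflection off a higher-index medium gives a half-wave phase shift.
The two reflections differ by half a wavelength.
For dark reflection here: 2 n t = m λ.
The fifth-smallest nonzero thickness corresponds to m = 5: t = m λ / (2 n) = 5.00 × 373 / (2 × 1.0) = 933 nm.

933 nm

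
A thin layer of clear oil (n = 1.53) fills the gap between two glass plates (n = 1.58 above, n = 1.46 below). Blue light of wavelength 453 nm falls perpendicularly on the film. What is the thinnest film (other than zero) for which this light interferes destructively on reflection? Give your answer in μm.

At the upper boundary (n = 1.58 to n = 1.53) the reflected ray undergoes no phase shift.
Bottom surface (1.53 → 1.46): reflection off a lower-index medium gives no phase shift.
Net: no relative phase inversion (both shifts match).
For weak reflection here: 2 n t = (m + ½) λ.
Minimum at m = 0: t = λ / (4 n) = 453 / (4 × 1.53) = 74.0 nm.

0.0740 μm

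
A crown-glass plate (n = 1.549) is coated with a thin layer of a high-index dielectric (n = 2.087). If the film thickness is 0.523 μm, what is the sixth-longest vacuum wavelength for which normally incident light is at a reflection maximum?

Top surface (1.0 → 2.087): reflection off a higher-index medium gives a half-wave phase shift.
Bottom surface (2.087 → 1.549): reflection off a lower-index medium gives no phase shift.
The two reflections differ by half a wavelength.
With one net inversion, constructive interference in reflection requires 2 n t = (m + ½) λ.
λ = 2 n t / (m + ½). The sixth-longest wavelength is m = 5: λ = 2 × 2.087 × 523 / 5.50 = 397 nm.

397 nm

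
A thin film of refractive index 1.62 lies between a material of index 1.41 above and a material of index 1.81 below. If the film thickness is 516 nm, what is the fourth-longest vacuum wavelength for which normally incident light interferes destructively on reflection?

Top surface (1.41 → 1.62): reflection off a higher-index medium gives a half-wave phase shift.
Bottom surface (1.62 → 1.81): reflection off a higher-index medium gives a half-wave phase shift.
Net: no relative phase inversion (both shifts match).
So the condition for destructive reflection is 2 n t = (m + ½) λ.
λ = 2 n t / (m + ½). The fourth-longest wavelength is m = 3: λ = 2 × 1.62 × 516 / 3.50 = 478 nm.

478 nm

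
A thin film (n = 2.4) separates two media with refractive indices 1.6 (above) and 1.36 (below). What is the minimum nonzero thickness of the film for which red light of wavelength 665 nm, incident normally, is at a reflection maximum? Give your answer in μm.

At the upper boundary (n = 1.6 to n = 2.4) the reflected ray undergoes a half-wave phase shift.
At the lower boundary (n = 2.4 to n = 1.36) the reflected ray undergoes no phase shift.
Exactly one π shift → a net half-wave offset.
With one net inversion, constructive interference in reflection requires 2 n t = (m + ½) λ.
Minimum at m = 0: t = λ / (4 n) = 665 / (4 × 2.4) = 69.3 nm.

0.0693 μm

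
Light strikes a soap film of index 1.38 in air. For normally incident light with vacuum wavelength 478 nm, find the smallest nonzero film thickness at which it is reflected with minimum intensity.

At the upper boundary (n = 1.0 to n = 1.38) the reflected ray undergoes a half-wave phase shift.
Bottom surface (1.38 → 1.0): reflection off a lower-index medium gives no phase shift.
The two reflections differ by half a wavelength.
With one net inversion, destructive interference in reflection requires 2 n t = m λ.
Minimum nonzero at m = 1: t = λ / (2 n) = 478 / (2 × 1.38) = 173 nm.

173 nm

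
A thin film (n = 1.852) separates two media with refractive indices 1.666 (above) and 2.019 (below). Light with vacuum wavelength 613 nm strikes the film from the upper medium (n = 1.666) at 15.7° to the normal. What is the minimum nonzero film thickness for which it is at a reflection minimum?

Top surface (1.666 → 1.852): reflection off a higher-index medium gives a half-wave phase shift.
Ray reflecting at the bottom interface goes from n = 1.852 toward n = 2.019: a half-wave phase shift.
Net: no relative phase inversion (both shifts match).
With no net inversion, destructive interference in reflection requires 2 n t cos θ_r = (m + ½) λ.
Snell's law: 1.666 sin 15.7° = 1.852 sin θ_r → sin θ_r = 0.243, cos θ_r = 0.970.
Minimum at m = 0: t = λ / (4 n cos θ_r) = 613 / (4 × 1.852 × 0.970) = 85.3 nm.

85.3 nm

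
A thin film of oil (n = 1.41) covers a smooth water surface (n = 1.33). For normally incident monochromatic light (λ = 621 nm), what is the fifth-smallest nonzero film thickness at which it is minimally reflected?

Ray reflecting at the top interface goes from n = 1.0 toward n = 1.41: a half-wave phase shift.
At the lower boundary (n = 1.41 to n = 1.33) the reflected ray undergoes no phase shift.
The two reflections differ by half a wavelength.
So the condition for destructive reflection is 2 n t = m λ.
The fifth-smallest nonzero thickness corresponds to m = 5: t = m λ / (2 n) = 5.00 × 621 / (2 × 1.41) = 1101 nm.

1101 nm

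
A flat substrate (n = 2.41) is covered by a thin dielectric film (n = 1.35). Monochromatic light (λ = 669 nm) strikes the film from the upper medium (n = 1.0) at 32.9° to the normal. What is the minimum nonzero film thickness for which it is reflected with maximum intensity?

271 nm

Top surface (1.0 → 1.35): reflection off a higher-index medium gives a half-wave phase shift.
At the lower boundary (n = 1.35 to n = 2.41) the reflected ray undergoes a half-wave phase shift.
Zero or two π shifts → no net half-wave offset.
So the condition for constructive reflection is 2 n t cos θ_r = m λ.
Snell's law: 1.0 sin 32.9° = 1.35 sin θ_r → sin θ_r = 0.402, cos θ_r = 0.915.
Minimum nonzero at m = 1: t = λ / (2 n cos θ_r) = 669 / (2 × 1.35 × 0.915) = 271 nm.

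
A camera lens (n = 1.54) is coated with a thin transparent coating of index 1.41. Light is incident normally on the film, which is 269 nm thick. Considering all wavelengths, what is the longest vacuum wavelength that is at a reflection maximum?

759 nm

At the upper boundary (n = 1.0 to n = 1.41) the reflected ray undergoes a half-wave phase shift.
At the lower boundary (n = 1.41 to n = 1.54) the reflected ray undergoes a half-wave phase shift.
The two reflections carry the same phase change, so no net offset.
So the condition for constructive reflection is 2 n t = m λ.
λ = 2 n t / m. The longest wavelength is m = 1: λ = 2 × 1.41 × 269 / 1.00 = 759 nm.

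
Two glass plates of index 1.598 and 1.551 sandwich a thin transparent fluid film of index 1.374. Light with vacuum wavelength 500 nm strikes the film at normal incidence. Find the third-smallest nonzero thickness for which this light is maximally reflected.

455 nm

Ray reflecting at the top interface goes from n = 1.598 toward n = 1.374: no phase shift.
Ray reflecting at the bottom interface goes from n = 1.374 toward n = 1.551: a half-wave phase shift.
Exactly one π shift → a net half-wave offset.
So the condition for constructive reflection is 2 n t = (m + ½) λ.
The third-smallest nonzero thickness corresponds to m = 2: t = (m + ½) λ / (2 n) = 2.50 × 500 / (2 × 1.374) = 455 nm.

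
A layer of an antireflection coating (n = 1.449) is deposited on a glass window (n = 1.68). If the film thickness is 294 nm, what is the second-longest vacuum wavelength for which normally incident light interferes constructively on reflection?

426 nm

Top surface (1.0 → 1.449): reflection off a higher-index medium gives a half-wave phase shift.
At the lower boundary (n = 1.449 to n = 1.68) the reflected ray undergoes a half-wave phase shift.
Net: no relative phase inversion (both shifts match).
With no net inversion, constructive interference in reflection requires 2 n t = m λ.
λ = 2 n t / m. The second-longest wavelength is m = 2: λ = 2 × 1.449 × 294 / 2.00 = 426 nm.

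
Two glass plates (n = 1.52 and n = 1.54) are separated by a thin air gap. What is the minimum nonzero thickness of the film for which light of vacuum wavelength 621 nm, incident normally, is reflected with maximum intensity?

155 nm

Ray reflecting at the top interface goes from n = 1.52 toward n = 1.0: no phase shift.
Ray reflecting at the bottom interface goes from n = 1.0 toward n = 1.54: a half-wave phase shift.
Exactly one π shift → a net half-wave offset.
With one net inversion, constructive interference in reflection requires 2 n t = (m + ½) λ.
Minimum at m = 0: t = λ / (4 n) = 621 / (4 × 1.0) = 155 nm.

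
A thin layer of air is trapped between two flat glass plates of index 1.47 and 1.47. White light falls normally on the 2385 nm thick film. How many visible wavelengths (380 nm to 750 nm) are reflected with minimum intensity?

6

At the upper boundary (n = 1.47 to n = 1.0) the reflected ray undergoes no phase shift.
Ray reflecting at the bottom interface goes from n = 1.0 toward n = 1.47: a half-wave phase shift.
The two reflections differ by half a wavelength.
For minimum reflection here: 2 n t = m λ.
λ = 2 n t / m = 4770 / m nm.
m=6: 795 nm (IR); m=7: 681 nm (visible); m=8: 596 nm (visible); m=9: 530 nm (visible); m=10: 477 nm (visible); m=11: 434 nm (visible); m=12: 398 nm (visible); m=13: 367 nm (UV).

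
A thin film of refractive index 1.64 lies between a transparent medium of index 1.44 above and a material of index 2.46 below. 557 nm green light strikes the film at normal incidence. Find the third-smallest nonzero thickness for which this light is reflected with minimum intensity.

At the upper boundary (n = 1.44 to n = 1.64) the reflected ray undergoes a half-wave phase shift.
At the lower boundary (n = 1.64 to n = 2.46) the reflected ray undergoes a half-wave phase shift.
Zero or two π shifts → no net half-wave offset.
For dark reflection here: 2 n t = (m + ½) λ.
The third-smallest nonzero thickness corresponds to m = 2: t = (m + ½) λ / (2 n) = 2.50 × 557 / (2 × 1.64) = 425 nm.

425 nm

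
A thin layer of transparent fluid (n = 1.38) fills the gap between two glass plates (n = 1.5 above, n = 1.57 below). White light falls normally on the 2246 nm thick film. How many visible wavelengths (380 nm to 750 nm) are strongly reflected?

Ray reflecting at the top interface goes from n = 1.5 toward n = 1.38: no phase shift.
Bottom surface (1.38 → 1.57): reflection off a higher-index medium gives a half-wave phase shift.
The two reflections differ by half a wavelength.
With one net inversion, constructive interference in reflection requires 2 n t = (m + ½) λ.
λ = 2 n t / (m + ½) = 6199 / (m + ½) nm.
m=7: 827 nm (IR); m=8: 729 nm (visible); m=9: 653 nm (visible); m=10: 590 nm (visible); m=11: 539 nm (visible); m=12: 496 nm (visible); m=13: 459 nm (visible); m=14: 428 nm (visible); m=15: 400 nm (visible); m=16: 376 nm (UV).

8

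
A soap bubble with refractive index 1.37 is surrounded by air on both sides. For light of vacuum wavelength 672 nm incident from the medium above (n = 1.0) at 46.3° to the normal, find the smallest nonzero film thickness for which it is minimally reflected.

At the upper boundary (n = 1.0 to n = 1.37) the reflected ray undergoes a half-wave phase shift.
Ray reflecting at the bottom interface goes from n = 1.37 toward n = 1.0: no phase shift.
Net: one phase inversion between the two reflected rays.
With one net inversion, destructive interference in reflection requires 2 n t cos θ_r = m λ.
Snell's law: 1.0 sin 46.3° = 1.37 sin θ_r → sin θ_r = 0.528, cos θ_r = 0.849.
Minimum nonzero at m = 1: t = λ / (2 n cos θ_r) = 672 / (2 × 1.37 × 0.849) = 289 nm.

289 nm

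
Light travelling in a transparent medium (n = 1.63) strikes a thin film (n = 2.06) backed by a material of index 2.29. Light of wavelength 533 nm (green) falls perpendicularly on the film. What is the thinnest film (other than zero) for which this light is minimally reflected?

Top surface (1.63 → 2.06): reflection off a higher-index medium gives a half-wave phase shift.
At the lower boundary (n = 2.06 to n = 2.29) the reflected ray undergoes a half-wave phase shift.
Net: no relative phase inversion (both shifts match).
For weak reflection here: 2 n t = (m + ½) λ.
Minimum at m = 0: t = λ / (4 n) = 533 / (4 × 2.06) = 64.7 nm.

64.7 nm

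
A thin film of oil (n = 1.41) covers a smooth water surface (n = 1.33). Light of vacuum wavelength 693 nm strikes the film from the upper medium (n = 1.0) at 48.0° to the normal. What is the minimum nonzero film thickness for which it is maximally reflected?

145 nm

At the upper boundary (n = 1.0 to n = 1.41) the reflected ray undergoes a half-wave phase shift.
At the lower boundary (n = 1.41 to n = 1.33) the reflected ray undergoes no phase shift.
The two reflections differ by half a wavelength.
With one net inversion, constructive interference in reflection requires 2 n t cos θ_r = (m + ½) λ.
Snell's law: 1.0 sin 48.0° = 1.41 sin θ_r → sin θ_r = 0.527, cos θ_r = 0.850.
Minimum at m = 0: t = λ / (4 n cos θ_r) = 693 / (4 × 1.41 × 0.850) = 145 nm.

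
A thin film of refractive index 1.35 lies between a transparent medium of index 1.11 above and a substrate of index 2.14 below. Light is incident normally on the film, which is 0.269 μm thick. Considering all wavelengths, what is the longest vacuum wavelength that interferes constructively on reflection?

Ray reflecting at the top interface goes from n = 1.11 toward n = 1.35: a half-wave phase shift.
Ray reflecting at the bottom interface goes from n = 1.35 toward n = 2.14: a half-wave phase shift.
Zero or two π shifts → no net half-wave offset.
For bright reflection here: 2 n t = m λ.
λ = 2 n t / m. The longest wavelength is m = 1: λ = 2 × 1.35 × 269 / 1.00 = 726 nm.

726 nm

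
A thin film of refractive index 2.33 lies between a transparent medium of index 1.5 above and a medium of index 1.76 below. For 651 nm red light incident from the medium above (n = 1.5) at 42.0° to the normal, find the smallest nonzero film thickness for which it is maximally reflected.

Top surface (1.5 → 2.33): reflection off a higher-index medium gives a half-wave phase shift.
At the lower boundary (n = 2.33 to n = 1.76) the reflected ray undergoes no phase shift.
The two reflections differ by half a wavelength.
So the condition for constructive reflection is 2 n t cos θ_r = (m + ½) λ.
Snell's law: 1.5 sin 42.0° = 2.33 sin θ_r → sin θ_r = 0.431, cos θ_r = 0.902.
Minimum at m = 0: t = λ / (4 n cos θ_r) = 651 / (4 × 2.33 × 0.902) = 77.4 nm.

77.4 nm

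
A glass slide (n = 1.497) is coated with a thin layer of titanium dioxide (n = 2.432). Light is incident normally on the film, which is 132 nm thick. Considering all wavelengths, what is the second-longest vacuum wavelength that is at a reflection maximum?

Top surface (1.0 → 2.432): reflection off a higher-index medium gives a half-wave phase shift.
Bottom surface (2.432 → 1.497): reflection off a lower-index medium gives no phase shift.
Exactly one π shift → a net half-wave offset.
For maximum reflection here: 2 n t = (m + ½) λ.
λ = 2 n t / (m + ½). The second-longest wavelength is m = 1: λ = 2 × 2.432 × 132 / 1.50 = 428 nm.

428 nm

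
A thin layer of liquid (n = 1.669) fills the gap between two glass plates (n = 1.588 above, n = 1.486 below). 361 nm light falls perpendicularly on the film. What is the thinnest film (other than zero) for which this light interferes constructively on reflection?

54.1 nm

At the upper boundary (n = 1.588 to n = 1.669) the reflected ray undergoes a half-wave phase shift.
At the lower boundary (n = 1.669 to n = 1.486) the reflected ray undergoes no phase shift.
Exactly one π shift → a net half-wave offset.
With one net inversion, constructive interference in reflection requires 2 n t = (m + ½) λ.
Minimum at m = 0: t = λ / (4 n) = 361 / (4 × 1.669) = 54.1 nm.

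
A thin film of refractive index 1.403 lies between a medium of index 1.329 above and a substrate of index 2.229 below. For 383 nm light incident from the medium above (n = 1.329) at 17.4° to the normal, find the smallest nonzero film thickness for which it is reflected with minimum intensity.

71.2 nm

Ray reflecting at the top interface goes from n = 1.329 toward n = 1.403: a half-wave phase shift.
At the lower boundary (n = 1.403 to n = 2.229) the reflected ray undergoes a half-wave phase shift.
The two reflections carry the same phase change, so no net offset.
For dark reflection here: 2 n t cos θ_r = (m + ½) λ.
Snell's law: 1.329 sin 17.4° = 1.403 sin θ_r → sin θ_r = 0.283, cos θ_r = 0.959.
Minimum at m = 0: t = λ / (4 n cos θ_r) = 383 / (4 × 1.403 × 0.959) = 71.2 nm.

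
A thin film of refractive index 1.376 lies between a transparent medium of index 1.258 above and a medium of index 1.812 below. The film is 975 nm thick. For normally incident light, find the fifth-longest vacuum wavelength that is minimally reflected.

596 nm

Top surface (1.258 → 1.376): reflection off a higher-index medium gives a half-wave phase shift.
Ray reflecting at the bottom interface goes from n = 1.376 toward n = 1.812: a half-wave phase shift.
Net: no relative phase inversion (both shifts match).
So the condition for destructive reflection is 2 n t = (m + ½) λ.
λ = 2 n t / (m + ½). The fifth-longest wavelength is m = 4: λ = 2 × 1.376 × 975 / 4.50 = 596 nm.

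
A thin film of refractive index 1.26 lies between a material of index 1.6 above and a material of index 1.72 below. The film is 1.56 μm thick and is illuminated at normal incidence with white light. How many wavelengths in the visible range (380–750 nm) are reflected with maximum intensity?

5

Ray reflecting at the top interface goes from n = 1.6 toward n = 1.26: no phase shift.
At the lower boundary (n = 1.26 to n = 1.72) the reflected ray undergoes a half-wave phase shift.
Net: one phase inversion between the two reflected rays.
For maximum reflection here: 2 n t = (m + ½) λ.
λ = 2 n t / (m + ½) = 3931 / (m + ½) nm.
m=4: 874 nm (IR); m=5: 715 nm (visible); m=6: 605 nm (visible); m=7: 524 nm (visible); m=8: 462 nm (visible); m=9: 414 nm (visible); m=10: 374 nm (UV).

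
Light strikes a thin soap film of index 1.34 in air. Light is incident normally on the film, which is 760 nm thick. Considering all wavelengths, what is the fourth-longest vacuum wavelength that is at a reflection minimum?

509 nm

At the upper boundary (n = 1.0 to n = 1.34) the reflected ray undergoes a half-wave phase shift.
At the lower boundary (n = 1.34 to n = 1.0) the reflected ray undergoes no phase shift.
The two reflections differ by half a wavelength.
So the condition for destructive reflection is 2 n t = m λ.
λ = 2 n t / m. The fourth-longest wavelength is m = 4: λ = 2 × 1.34 × 760 / 4.00 = 509 nm.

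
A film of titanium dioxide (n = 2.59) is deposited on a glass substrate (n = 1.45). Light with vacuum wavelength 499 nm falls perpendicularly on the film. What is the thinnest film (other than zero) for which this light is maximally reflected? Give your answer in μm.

Ray reflecting at the top interface goes from n = 1.0 toward n = 2.59: a half-wave phase shift.
Ray reflecting at the bottom interface goes from n = 2.59 toward n = 1.45: no phase shift.
The two reflections differ by half a wavelength.
With one net inversion, constructive interference in reflection requires 2 n t = (m + ½) λ.
Minimum at m = 0: t = λ / (4 n) = 499 / (4 × 2.59) = 48.2 nm.

0.0482 μm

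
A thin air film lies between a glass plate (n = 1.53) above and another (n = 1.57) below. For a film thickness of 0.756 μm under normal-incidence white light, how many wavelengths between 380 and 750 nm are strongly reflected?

Ray reflecting at the top interface goes from n = 1.53 toward n = 1.0: no phase shift.
Ray reflecting at the bottom interface goes from n = 1.0 toward n = 1.57: a half-wave phase shift.
The two reflections differ by half a wavelength.
With one net inversion, constructive interference in reflection requires 2 n t = (m + ½) λ.
λ = 2 n t / (m + ½) = 1512 / (m + ½) nm.
m=1: 1008 nm (IR); m=2: 605 nm (visible); m=3: 432 nm (visible); m=4: 336 nm (UV).

2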